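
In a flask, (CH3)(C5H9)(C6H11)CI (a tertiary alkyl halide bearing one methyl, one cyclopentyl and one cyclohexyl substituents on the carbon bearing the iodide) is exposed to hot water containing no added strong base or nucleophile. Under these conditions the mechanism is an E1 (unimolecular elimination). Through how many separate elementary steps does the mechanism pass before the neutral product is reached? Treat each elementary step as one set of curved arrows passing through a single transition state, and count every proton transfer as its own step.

2

Step 1: Rate-determining heterolysis of the C–I bond gives I⁻ and a tertiary carbocation.
(No 1,2-shift: no single shift to an adjacent carbon would give a more stable cation.)
Step 2: Loss of a β-proton to a water molecule of the solvent: the C–H bonding pair collapses toward the cationic carbon to form the C=C π bond, yielding the alkene.
Total: 2 elementary steps.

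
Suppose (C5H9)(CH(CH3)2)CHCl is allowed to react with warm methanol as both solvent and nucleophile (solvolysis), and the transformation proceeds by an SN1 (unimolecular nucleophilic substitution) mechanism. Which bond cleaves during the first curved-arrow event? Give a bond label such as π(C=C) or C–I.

Step 1: Ionisation: the C–Cl σ-bond cleaves heterolytically; both bonding electrons depart with Cl⁻, leaving a secondary carbocation at the α-carbon.
The bond broken in this step is the C–Cl bond.

C–Cl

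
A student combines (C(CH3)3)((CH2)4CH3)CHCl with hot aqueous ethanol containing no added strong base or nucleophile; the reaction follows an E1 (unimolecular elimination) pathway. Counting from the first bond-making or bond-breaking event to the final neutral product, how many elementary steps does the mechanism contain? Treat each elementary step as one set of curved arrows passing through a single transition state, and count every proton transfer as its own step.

Step 1: Unassisted departure of Cl⁻ (taking the C–Cl bonding pair) generates a secondary carbocation.
Step 2: Carbocation rearrangement: a 1,2-methyl shift from the adjacent tert-butyl carbon converts the initially-formed secondary cation into the more stable tertiary cation.
Step 3: A weak base (a water (or ethanol) molecule from the solvent) removes a proton from a carbon adjacent to the cationic centre; the electrons of that C–H bond become the new π(C=C) bond, giving the alkene.
Total: 3 elementary steps.

3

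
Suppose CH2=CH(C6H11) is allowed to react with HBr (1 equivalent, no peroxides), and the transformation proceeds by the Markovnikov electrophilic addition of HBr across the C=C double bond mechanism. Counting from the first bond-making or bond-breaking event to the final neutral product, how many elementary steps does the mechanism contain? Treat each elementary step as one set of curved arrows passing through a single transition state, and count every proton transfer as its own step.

Step 1: Electrophilic addition begins with the π(C=C) electrons forming a bond to the proton of HBr. Following Markovnikov's rule, the resulting cation is secondary. The H–Br bond breaks heterolytically, releasing Br⁻.
Step 2: Carbocation rearrangement: a 1,2-hydride shift from the adjacent cyclohexyl carbon converts the initially-formed secondary cation into the more stable tertiary cation.
Step 3: Br⁻ captures the cation: a lone pair on Br⁻ fills the empty p orbital, producing the alkyl halide product.
Total: 3 elementary steps.

3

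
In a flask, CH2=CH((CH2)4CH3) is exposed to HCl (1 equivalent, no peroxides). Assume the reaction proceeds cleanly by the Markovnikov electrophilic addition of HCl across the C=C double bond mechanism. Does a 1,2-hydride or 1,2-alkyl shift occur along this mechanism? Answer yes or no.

no

The first-formed carbocation is secondary.
No single 1,2-shift to an adjacent carbon would produce a more-substituted cation than the one already present, so no rearrangement occurs.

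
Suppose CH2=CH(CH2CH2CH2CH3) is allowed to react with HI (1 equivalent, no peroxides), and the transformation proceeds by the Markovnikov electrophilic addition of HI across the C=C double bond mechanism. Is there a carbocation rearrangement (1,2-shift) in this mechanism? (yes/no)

The first-formed carbocation is secondary.
No single 1,2-shift to an adjacent carbon would produce a more-substituted cation than the one already present, so no rearrangement occurs.

no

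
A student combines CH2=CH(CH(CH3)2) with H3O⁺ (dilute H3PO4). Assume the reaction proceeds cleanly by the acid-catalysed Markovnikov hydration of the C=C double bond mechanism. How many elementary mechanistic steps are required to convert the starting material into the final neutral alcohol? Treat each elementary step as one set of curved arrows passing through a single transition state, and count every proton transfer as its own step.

4

Step 1: Protonation of the alkene by H3O⁺: the π bond acts as the nucleophile and picks up H⁺, giving the more stable (Markovnikov) secondary carbocation. H2O is released.
Step 2: A 1,2-hydride shift from the adjacent isopropyl carbon moves the positive charge from the secondary centre to an adjacent carbon, generating a more stable tertiary carbocation.
Step 3: Nucleophilic capture of the cation by H2O produces the protonated alcohol (an oxonium ion).
Step 4: H2O removes a proton from the oxonium oxygen, regenerating H3O⁺ and giving the neutral alcohol.
Total: 4 elementary steps.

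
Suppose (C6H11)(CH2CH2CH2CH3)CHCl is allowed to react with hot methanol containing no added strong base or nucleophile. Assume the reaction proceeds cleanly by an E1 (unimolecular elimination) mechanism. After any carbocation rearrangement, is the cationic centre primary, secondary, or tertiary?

Step 1: Rate-determining heterolysis of the C–Cl bond gives Cl⁻ and a secondary carbocation.
Step 2: A hydride (H with its bonding pair) migrates from the adjacent cyclohexyl carbon to the cationic centre — a 1,2-hydride shift — upgrading the secondary cation to a tertiary one.
The cation rearranges from secondary to tertiary via a 1,2-hydride shift from the adjacent cyclohexyl carbon; the tertiary cation is what reacts next.

tertiary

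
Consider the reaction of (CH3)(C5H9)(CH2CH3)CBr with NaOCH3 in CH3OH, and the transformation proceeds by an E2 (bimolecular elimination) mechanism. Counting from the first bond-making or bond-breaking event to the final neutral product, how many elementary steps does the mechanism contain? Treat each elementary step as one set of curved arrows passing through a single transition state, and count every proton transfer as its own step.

1

Step 1: Concerted anti-periplanar elimination: CH3O⁻ abstracts a β-H while Br⁻ leaves, and the C–H electrons become the new C=C π bond — all in a single transition state.
Total: 1 elementary step.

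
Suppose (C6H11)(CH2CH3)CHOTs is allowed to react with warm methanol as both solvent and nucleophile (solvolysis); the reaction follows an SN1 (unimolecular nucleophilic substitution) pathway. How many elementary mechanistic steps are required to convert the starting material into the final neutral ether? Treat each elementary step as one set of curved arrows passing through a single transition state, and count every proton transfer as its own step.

4

Step 1: The C–O bond breaks with both electrons going to the tosylate; TsO⁻ leaves and a secondary carbocation remains.
Step 2: A hydride (H with its bonding pair) migrates from the adjacent cyclohexyl carbon to the cationic centre — a 1,2-hydride shift — upgrading the secondary cation to a tertiary one.
Step 3: A lone pair on the oxygen of CH3OH attacks the carbocation, forming a new C–O σ-bond and an oxonium ion.
Step 4: Deprotonation of the oxonium oxygen by solvent methanol yields the neutral ether.
Total: 4 elementary steps.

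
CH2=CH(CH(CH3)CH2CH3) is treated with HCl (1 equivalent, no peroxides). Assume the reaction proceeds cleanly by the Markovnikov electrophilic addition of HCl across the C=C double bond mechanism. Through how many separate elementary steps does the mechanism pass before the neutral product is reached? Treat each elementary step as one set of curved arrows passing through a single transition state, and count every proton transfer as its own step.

Step 1: Electrophilic addition begins with the π(C=C) electrons forming a bond to the proton of HCl. Following Markovnikov's rule, the resulting cation is secondary. The H–Cl bond breaks heterolytically, releasing Cl⁻.
Step 2: A 1,2-hydride shift from the adjacent sec-butyl carbon moves the positive charge from the secondary centre to an adjacent carbon, generating a more stable tertiary carbocation.
Step 3: Cl⁻ captures the cation: a lone pair on Cl⁻ fills the empty p orbital, producing the alkyl halide product.
Total: 3 elementary steps.

3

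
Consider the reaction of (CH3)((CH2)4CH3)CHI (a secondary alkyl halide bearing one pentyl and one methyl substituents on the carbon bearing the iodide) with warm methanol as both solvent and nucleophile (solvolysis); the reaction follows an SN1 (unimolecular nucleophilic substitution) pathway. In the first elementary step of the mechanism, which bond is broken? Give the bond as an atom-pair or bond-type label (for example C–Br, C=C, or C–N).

Step 1: Unassisted departure of I⁻ (taking the C–I bonding pair) generates a secondary carbocation.
The bond broken in this step is the C–I bond.

C–I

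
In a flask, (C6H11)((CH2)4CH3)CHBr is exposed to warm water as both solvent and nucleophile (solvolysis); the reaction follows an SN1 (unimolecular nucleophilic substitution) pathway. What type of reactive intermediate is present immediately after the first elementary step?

Step 1: Unassisted departure of Br⁻ (taking the C–Br bonding pair) generates a secondary carbocation.
After step 1 the species present is a secondary carbocation.

secondary carbocation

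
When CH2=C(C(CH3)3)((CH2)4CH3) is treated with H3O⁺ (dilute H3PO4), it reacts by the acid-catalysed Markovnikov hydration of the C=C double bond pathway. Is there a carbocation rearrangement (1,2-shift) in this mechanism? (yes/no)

The first-formed carbocation is tertiary.
No single 1,2-shift to an adjacent carbon would produce a more-substituted cation than the one already present, so no rearrangement occurs.

no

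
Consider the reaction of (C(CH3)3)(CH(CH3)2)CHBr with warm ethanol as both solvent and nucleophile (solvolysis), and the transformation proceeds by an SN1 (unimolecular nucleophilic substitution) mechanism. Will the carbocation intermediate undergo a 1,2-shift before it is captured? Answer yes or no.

The first-formed carbocation is secondary.
The adjacent isopropyl carbon already bears 2 other carbon substituents and has a hydrogen to migrate; after a 1,2-hydride shift from that carbon the positive charge sits on a tertiary centre.
Tertiary is more stable than secondary, so the shift occurs.

yes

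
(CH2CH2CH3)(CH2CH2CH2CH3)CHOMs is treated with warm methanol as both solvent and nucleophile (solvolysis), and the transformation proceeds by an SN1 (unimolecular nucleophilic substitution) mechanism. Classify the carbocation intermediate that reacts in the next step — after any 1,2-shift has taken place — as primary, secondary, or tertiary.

secondary

Step 1: Unassisted departure of MsO⁻ (taking the C–O bonding pair) generates a secondary carbocation.
No single 1,2-shift to an adjacent carbon would give a more-substituted cation, so no rearrangement occurs.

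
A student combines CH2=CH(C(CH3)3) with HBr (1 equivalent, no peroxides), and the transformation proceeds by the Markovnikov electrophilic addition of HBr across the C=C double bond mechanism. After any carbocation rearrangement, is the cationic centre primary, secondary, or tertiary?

Step 1: Electrophilic addition begins with the π(C=C) electrons forming a bond to the proton of HBr. Following Markovnikov's rule, the resulting cation is secondary. The H–Br bond breaks heterolytically, releasing Br⁻.
Step 2: Carbocation rearrangement: a 1,2-methyl shift from the adjacent tert-butyl carbon converts the initially-formed secondary cation into the more stable tertiary cation.
The cation rearranges from secondary to tertiary via a 1,2-methyl shift from the adjacent tert-butyl carbon; the tertiary cation is what reacts next.

tertiary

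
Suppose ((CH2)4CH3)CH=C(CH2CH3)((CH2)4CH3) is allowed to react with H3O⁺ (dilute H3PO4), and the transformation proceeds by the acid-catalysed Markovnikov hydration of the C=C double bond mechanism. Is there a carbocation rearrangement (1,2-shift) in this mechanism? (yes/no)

The first-formed carbocation is tertiary.
No single 1,2-shift to an adjacent carbon would produce a more-substituted cation than the one already present, so no rearrangement occurs.

no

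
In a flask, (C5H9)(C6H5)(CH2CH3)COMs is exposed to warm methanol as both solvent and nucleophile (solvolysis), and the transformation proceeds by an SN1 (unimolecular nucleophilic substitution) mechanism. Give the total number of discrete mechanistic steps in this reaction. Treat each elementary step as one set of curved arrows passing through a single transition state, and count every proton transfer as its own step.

3

Step 1: Ionisation: the C–O σ-bond cleaves heterolytically; both bonding electrons depart with MsO⁻, leaving a tertiary carbocation at the α-carbon.
(No 1,2-shift: no single shift to an adjacent carbon would give a more stable cation.)
Step 2: Nucleophilic capture: the oxygen of CH3OH bonds to the cationic carbon, producing an oxonium-ion intermediate.
Step 3: A second solvent molecule removes the proton on oxygen, giving the neutral ether product.
Total: 3 elementary steps.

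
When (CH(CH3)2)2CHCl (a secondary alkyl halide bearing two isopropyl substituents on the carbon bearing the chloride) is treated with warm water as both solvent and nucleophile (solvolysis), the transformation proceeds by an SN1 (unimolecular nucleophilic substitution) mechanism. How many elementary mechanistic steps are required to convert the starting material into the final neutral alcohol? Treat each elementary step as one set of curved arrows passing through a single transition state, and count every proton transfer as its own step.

4

Step 1: Rate-determining heterolysis of the C–Cl bond gives Cl⁻ and a secondary carbocation.
Step 2: A hydride (H with its bonding pair) migrates from the adjacent isopropyl carbon to the cationic centre — a 1,2-hydride shift — upgrading the secondary cation to a tertiary one.
Step 3: A lone pair on the oxygen of H2O attacks the carbocation, forming a new C–O σ-bond and an oxonium ion.
Step 4: A second solvent molecule removes the proton on oxygen, giving the neutral alcohol product.
Total: 4 elementary steps.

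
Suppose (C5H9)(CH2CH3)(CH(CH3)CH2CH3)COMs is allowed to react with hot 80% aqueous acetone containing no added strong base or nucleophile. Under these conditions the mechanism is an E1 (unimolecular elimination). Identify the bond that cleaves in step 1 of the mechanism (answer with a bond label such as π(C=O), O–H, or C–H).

Step 1: Rate-determining heterolysis of the C–O bond gives MsO⁻ and a tertiary carbocation.
The bond broken in this step is the C–O bond.

C–O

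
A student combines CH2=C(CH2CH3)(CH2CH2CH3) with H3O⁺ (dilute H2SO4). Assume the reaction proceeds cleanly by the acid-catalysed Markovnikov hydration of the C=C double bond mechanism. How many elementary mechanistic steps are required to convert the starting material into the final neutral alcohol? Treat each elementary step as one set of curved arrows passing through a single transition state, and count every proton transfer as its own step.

Step 1: Electrophilic addition begins with the π(C=C) electrons forming a bond to the proton of H3O⁺. Following Markovnikov's rule, the resulting cation is tertiary. H2O is released.
(No 1,2-shift: no single shift to an adjacent carbon would give a more stable cation.)
Step 2: Nucleophilic capture of the cation by H2O produces the protonated alcohol (an oxonium ion).
Step 3: H2O removes a proton from the oxonium oxygen, regenerating H3O⁺ and giving the neutral alcohol.
Total: 3 elementary steps.

3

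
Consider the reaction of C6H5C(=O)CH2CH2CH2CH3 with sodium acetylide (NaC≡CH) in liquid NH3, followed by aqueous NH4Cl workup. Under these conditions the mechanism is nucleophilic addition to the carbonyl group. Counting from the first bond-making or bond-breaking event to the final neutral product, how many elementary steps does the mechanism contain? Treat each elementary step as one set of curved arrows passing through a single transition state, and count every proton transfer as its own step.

Step 1: A lone pair / filled orbital on HC≡C⁻ attacks the electrophilic carbonyl carbon; the π(C=O) electrons shift onto oxygen, producing a tetrahedral alkoxide intermediate.
Step 2: The alkoxide picks up a proton during aqueous NH4Cl workup to yield a propargyl alcohol.
Total: 2 elementary steps.

2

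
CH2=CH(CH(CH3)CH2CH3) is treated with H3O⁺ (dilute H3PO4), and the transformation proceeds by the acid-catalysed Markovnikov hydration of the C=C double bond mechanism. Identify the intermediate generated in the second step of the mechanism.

Step 1: Protonation of the alkene by H3O⁺: the π bond acts as the nucleophile and picks up H⁺, giving the more stable (Markovnikov) secondary carbocation. H2O is released.
Step 2: A 1,2-hydride shift from the adjacent sec-butyl carbon moves the positive charge from the secondary centre to an adjacent carbon, generating a more stable tertiary carbocation.
After step 2 the species present is a tertiary carbocation.

tertiary carbocation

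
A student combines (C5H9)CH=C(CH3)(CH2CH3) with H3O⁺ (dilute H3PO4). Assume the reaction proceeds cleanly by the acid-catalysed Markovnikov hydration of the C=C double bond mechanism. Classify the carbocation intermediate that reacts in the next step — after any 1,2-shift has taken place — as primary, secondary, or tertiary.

tertiary

Step 1: The π electrons of the C=C bond attack a proton of H3O⁺; Markovnikov addition places the new C–H on the less-substituted alkene carbon, so the positive charge ends up on the more-substituted carbon — a tertiary carbocation. H2O is released.
No single 1,2-shift to an adjacent carbon would give a more-substituted cation, so no rearrangement occurs.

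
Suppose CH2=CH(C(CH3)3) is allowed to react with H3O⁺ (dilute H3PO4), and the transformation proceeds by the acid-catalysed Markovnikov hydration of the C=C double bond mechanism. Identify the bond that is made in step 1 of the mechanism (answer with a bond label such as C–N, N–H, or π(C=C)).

C–H

Step 1: Electrophilic addition begins with the π(C=C) electrons forming a bond to the proton of H3O⁺. Following Markovnikov's rule, the resulting cation is secondary. H2O is released.
The bond formed in this step is the C–H bond.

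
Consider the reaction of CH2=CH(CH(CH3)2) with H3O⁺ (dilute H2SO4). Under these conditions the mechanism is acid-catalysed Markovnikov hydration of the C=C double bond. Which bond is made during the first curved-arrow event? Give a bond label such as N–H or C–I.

C–H

Step 1: Protonation of the alkene by H3O⁺: the π bond acts as the nucleophile and picks up H⁺, giving the more stable (Markovnikov) secondary carbocation. H2O is released.
The bond formed in this step is the C–H bond.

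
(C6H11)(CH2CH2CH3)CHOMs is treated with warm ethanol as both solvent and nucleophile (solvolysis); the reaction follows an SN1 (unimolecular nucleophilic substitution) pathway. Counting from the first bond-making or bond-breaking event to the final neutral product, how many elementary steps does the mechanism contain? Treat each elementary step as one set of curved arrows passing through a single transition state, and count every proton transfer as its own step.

4

Step 1: The C–O bond breaks with both electrons going to the mesylate; MsO⁻ leaves and a secondary carbocation remains.
Step 2: A hydride (H with its bonding pair) migrates from the adjacent cyclohexyl carbon to the cationic centre — a 1,2-hydride shift — upgrading the secondary cation to a tertiary one.
Step 3: A lone pair on the oxygen of CH3CH2OH attacks the carbocation, forming a new C–O σ-bond and an oxonium ion.
Step 4: Proton transfer from the O–H of the oxonium ion to a solvent molecule delivers the neutral ether.
Total: 4 elementary steps.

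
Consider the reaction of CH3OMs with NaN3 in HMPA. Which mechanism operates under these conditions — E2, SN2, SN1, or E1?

SN2

Conditions: a methyl substrate with a strong nucleophile in the polar aprotic solvent HMPA.
These conditions are the textbook signature of the SN2 pathway.
An unhindered substrate with a strong nucleophile in a polar aprotic solvent favours one-step backside displacement.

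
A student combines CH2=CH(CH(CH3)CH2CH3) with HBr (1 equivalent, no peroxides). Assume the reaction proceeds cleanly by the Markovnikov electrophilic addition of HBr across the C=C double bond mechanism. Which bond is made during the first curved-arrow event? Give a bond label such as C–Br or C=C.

Step 1: The π electrons of the C=C bond attack a proton of HBr; Markovnikov addition places the new C–H on the less-substituted alkene carbon, so the positive charge ends up on the more-substituted carbon — a secondary carbocation. The H–Br bond breaks heterolytically, releasing Br⁻.
The bond formed in this step is the C–H bond.

C–H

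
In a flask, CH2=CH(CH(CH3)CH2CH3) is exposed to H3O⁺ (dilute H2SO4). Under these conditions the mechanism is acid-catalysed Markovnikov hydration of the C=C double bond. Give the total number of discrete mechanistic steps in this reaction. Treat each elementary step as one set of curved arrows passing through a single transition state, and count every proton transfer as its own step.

Step 1: Protonation of the alkene by H3O⁺: the π bond acts as the nucleophile and picks up H⁺, giving the more stable (Markovnikov) secondary carbocation. H2O is released.
Step 2: Carbocation rearrangement: a 1,2-hydride shift from the adjacent sec-butyl carbon converts the initially-formed secondary cation into the more stable tertiary cation.
Step 3: Water acts as the nucleophile: an oxygen lone pair bonds to the cationic carbon, giving an oxonium-ion intermediate.
Step 4: H2O removes a proton from the oxonium oxygen, regenerating H3O⁺ and giving the neutral alcohol.
Total: 4 elementary steps.

4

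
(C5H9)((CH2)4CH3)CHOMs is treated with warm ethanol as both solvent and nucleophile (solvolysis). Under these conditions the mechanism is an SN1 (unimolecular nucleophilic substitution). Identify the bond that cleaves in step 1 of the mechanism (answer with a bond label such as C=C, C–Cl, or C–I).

Step 1: The C–O bond breaks with both electrons going to the mesylate; MsO⁻ leaves and a secondary carbocation remains.
The bond broken in this step is the C–O bond.

C–O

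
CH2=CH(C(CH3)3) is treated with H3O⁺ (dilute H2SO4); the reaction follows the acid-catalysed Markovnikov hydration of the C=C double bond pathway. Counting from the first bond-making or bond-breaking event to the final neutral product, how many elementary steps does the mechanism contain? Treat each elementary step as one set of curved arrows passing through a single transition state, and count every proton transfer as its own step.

4

Step 1: The π electrons of the C=C bond attack a proton of H3O⁺; Markovnikov addition places the new C–H on the less-substituted alkene carbon, so the positive charge ends up on the more-substituted carbon — a secondary carbocation. H2O is released.
Step 2: A 1,2-methyl shift from the adjacent tert-butyl carbon moves the positive charge from the secondary centre to an adjacent carbon, generating a more stable tertiary carbocation.
Step 3: Water acts as the nucleophile: an oxygen lone pair bonds to the cationic carbon, giving an oxonium-ion intermediate.
Step 4: H2O removes a proton from the oxonium oxygen, regenerating H3O⁺ and giving the neutral alcohol.
Total: 4 elementary steps.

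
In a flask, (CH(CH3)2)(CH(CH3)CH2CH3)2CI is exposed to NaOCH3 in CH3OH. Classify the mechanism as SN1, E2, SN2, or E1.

Conditions: a strong base with a tertiary substrate bearing a β-hydrogen.
These conditions are the textbook signature of the E2 pathway.
A strong (often hindered) base removes a β-H in concert with loss of the leaving group — bimolecular elimination.

E2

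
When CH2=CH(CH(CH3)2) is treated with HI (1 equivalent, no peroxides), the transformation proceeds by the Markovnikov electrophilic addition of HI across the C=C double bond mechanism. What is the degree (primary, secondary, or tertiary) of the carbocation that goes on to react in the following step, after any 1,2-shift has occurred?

tertiary

Step 1: Electrophilic addition begins with the π(C=C) electrons forming a bond to the proton of HI. Following Markovnikov's rule, the resulting cation is secondary. The H–I bond breaks heterolytically, releasing I⁻.
Step 2: Carbocation rearrangement: a 1,2-hydride shift from the adjacent isopropyl carbon converts the initially-formed secondary cation into the more stable tertiary cation.
The cation rearranges from secondary to tertiary via a 1,2-hydride shift from the adjacent isopropyl carbon; the tertiary cation is what reacts next.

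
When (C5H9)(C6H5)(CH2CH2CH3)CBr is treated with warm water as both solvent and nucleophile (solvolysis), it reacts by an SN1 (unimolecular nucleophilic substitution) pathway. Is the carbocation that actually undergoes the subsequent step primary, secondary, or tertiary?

tertiary

Step 1: Ionisation: the C–Br σ-bond cleaves heterolytically; both bonding electrons depart with Br⁻, leaving a tertiary carbocation at the α-carbon.
No single 1,2-shift to an adjacent carbon would give a more-substituted cation, so no rearrangement occurs.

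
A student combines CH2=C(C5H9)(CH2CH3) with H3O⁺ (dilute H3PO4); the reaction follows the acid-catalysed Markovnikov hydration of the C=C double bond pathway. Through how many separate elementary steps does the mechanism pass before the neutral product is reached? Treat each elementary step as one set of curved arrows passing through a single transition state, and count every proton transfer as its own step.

3

Step 1: Protonation of the alkene by H3O⁺: the π bond acts as the nucleophile and picks up H⁺, giving the more stable (Markovnikov) tertiary carbocation. H2O is released.
(No 1,2-shift: no single shift to an adjacent carbon would give a more stable cation.)
Step 2: Nucleophilic capture of the cation by H2O produces the protonated alcohol (an oxonium ion).
Step 3: H2O removes a proton from the oxonium oxygen, regenerating H3O⁺ and giving the neutral alcohol.
Total: 3 elementary steps.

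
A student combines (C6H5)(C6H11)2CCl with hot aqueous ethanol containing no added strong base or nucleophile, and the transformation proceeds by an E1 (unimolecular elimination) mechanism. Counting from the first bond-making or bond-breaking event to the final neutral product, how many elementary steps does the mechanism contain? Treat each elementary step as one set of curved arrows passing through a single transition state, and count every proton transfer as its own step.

2

Step 1: The C–Cl bond breaks with both electrons going to the chloride; Cl⁻ leaves and a tertiary carbocation remains.
(No 1,2-shift: no single shift to an adjacent carbon would give a more stable cation.)
Step 2: Loss of a β-proton to a water (or ethanol) molecule of the solvent: the C–H bonding pair collapses toward the cationic carbon to form the C=C π bond, yielding the alkene.
Total: 2 elementary steps.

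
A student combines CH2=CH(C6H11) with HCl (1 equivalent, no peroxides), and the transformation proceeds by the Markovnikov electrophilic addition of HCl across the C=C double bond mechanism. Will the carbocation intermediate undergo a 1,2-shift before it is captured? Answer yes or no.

yes

The first-formed carbocation is secondary.
The adjacent cyclohexyl carbon already bears 2 other carbon substituents and has a hydrogen to migrate; after a 1,2-hydride shift from that carbon the positive charge sits on a tertiary centre.
Tertiary is more stable than secondary, so the shift occurs.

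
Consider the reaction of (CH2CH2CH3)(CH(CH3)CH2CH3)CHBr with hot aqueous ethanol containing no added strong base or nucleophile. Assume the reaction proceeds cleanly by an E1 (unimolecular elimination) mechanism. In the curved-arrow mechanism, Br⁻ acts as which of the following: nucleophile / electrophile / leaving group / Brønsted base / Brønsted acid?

leaving group

Step 1: The C–Br bond breaks with both electrons going to the bromide; Br⁻ leaves and a secondary carbocation remains.
Br⁻ departs with both electrons of the breaking σ-bond — that is the definition of a leaving group.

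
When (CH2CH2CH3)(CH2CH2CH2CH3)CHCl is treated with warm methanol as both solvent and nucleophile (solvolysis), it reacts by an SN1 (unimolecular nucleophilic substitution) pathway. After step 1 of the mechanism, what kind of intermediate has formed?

Step 1: Rate-determining heterolysis of the C–Cl bond gives Cl⁻ and a secondary carbocation.
After step 1 the species present is a secondary carbocation.

secondary carbocation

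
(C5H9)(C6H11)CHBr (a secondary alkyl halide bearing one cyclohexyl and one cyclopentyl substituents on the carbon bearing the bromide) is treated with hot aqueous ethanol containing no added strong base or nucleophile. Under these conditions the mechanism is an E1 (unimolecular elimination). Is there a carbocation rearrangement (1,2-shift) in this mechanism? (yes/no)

yes

The first-formed carbocation is secondary.
The adjacent cyclohexyl carbon already bears 2 other carbon substituents and has a hydrogen to migrate; after a 1,2-hydride shift from that carbon the positive charge sits on a tertiary centre.
Tertiary is more stable than secondary, so the shift occurs.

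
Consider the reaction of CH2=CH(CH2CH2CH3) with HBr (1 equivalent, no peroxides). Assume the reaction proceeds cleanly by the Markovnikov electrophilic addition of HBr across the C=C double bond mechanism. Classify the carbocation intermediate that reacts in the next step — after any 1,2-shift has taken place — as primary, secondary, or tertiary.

secondary

Step 1: Protonation of the alkene by HBr: the π bond acts as the nucleophile and picks up H⁺, giving the more stable (Markovnikov) secondary carbocation. The H–Br bond breaks heterolytically, releasing Br⁻.
No single 1,2-shift to an adjacent carbon would give a more-substituted cation, so no rearrangement occurs.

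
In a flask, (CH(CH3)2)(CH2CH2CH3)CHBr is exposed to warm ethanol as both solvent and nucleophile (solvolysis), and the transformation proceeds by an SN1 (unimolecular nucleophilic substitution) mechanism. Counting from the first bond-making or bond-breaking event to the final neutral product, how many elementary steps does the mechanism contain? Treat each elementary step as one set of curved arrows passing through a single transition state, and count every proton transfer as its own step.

4

Step 1: Rate-determining heterolysis of the C–Br bond gives Br⁻ and a secondary carbocation.
Step 2: Carbocation rearrangement: a 1,2-hydride shift from the adjacent isopropyl carbon converts the initially-formed secondary cation into the more stable tertiary cation.
Step 3: A lone pair on the oxygen of CH3CH2OH attacks the carbocation, forming a new C–O σ-bond and an oxonium ion.
Step 4: Deprotonation of the oxonium oxygen by solvent ethanol yields the neutral ether.
Total: 4 elementary steps.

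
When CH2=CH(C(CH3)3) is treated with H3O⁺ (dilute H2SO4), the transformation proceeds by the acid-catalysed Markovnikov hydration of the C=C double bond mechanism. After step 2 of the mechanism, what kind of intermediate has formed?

tertiary carbocation

Step 1: Protonation of the alkene by H3O⁺: the π bond acts as the nucleophile and picks up H⁺, giving the more stable (Markovnikov) secondary carbocation. H2O is released.
Step 2: A methyl group with its bonding pair migrates from the adjacent tert-butyl carbon to the cationic centre — a 1,2-methyl shift — upgrading the secondary cation to a tertiary one.
After step 2 the species present is a tertiary carbocation.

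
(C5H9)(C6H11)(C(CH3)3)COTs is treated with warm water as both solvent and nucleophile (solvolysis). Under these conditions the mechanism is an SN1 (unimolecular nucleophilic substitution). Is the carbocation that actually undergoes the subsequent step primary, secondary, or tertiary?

tertiary

Step 1: The C–O bond breaks with both electrons going to the tosylate; TsO⁻ leaves and a tertiary carbocation remains.
No single 1,2-shift to an adjacent carbon would give a more-substituted cation, so no rearrangement occurs.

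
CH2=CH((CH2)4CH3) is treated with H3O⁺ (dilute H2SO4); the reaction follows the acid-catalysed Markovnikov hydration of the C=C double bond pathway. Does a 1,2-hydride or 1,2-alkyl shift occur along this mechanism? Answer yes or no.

The first-formed carbocation is secondary.
No single 1,2-shift to an adjacent carbon would produce a more-substituted cation than the one already present, so no rearrangement occurs.

no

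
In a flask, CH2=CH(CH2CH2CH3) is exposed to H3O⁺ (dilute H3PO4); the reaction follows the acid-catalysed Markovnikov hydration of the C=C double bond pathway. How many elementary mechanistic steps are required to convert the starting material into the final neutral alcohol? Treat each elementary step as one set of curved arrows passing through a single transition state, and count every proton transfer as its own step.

3

Step 1: Electrophilic addition begins with the π(C=C) electrons forming a bond to the proton of H3O⁺. Following Markovnikov's rule, the resulting cation is secondary. H2O is released.
(No 1,2-shift: no single shift to an adjacent carbon would give a more stable cation.)
Step 2: Water acts as the nucleophile: an oxygen lone pair bonds to the cationic carbon, giving an oxonium-ion intermediate.
Step 3: Deprotonation of the oxonium ion by a water molecule delivers the neutral alcohol and regenerates the acid catalyst.
Total: 3 elementary steps.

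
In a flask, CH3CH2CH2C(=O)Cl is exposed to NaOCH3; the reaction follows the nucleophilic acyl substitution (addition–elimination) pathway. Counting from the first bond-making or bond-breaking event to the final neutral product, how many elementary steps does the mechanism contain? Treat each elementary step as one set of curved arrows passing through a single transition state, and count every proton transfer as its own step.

Step 1: CH3O⁻ adds to the carbonyl carbon; the C=O π electrons shift onto oxygen and a tetrahedral alkoxide intermediate forms.
Step 2: An oxygen lone pair re-forms the C=O π bond as the C–Cl σ-bond breaks; Cl⁻ is expelled.
Total: 2 elementary steps.

2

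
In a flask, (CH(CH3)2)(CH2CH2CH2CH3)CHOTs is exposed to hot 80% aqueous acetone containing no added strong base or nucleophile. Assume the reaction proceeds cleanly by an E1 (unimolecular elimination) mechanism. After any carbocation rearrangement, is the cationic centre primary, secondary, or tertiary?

tertiary

Step 1: Ionisation: the C–O σ-bond cleaves heterolytically; both bonding electrons depart with TsO⁻, leaving a secondary carbocation at the α-carbon.
Step 2: A hydride (H with its bonding pair) migrates from the adjacent isopropyl carbon to the cationic centre — a 1,2-hydride shift — upgrading the secondary cation to a tertiary one.
The cation rearranges from secondary to tertiary via a 1,2-hydride shift from the adjacent isopropyl carbon; the tertiary cation is what reacts next.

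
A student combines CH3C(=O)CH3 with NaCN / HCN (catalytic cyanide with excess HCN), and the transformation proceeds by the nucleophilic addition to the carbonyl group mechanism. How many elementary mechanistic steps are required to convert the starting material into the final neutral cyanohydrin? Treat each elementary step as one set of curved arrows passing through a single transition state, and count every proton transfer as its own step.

2

Step 1: CN⁻ attacks the sp² carbonyl carbon; the C=O π bond breaks and the electrons end up as a lone pair on the alkoxide oxygen of the tetrahedral intermediate.
Step 2: The alkoxide oxygen removes a proton from HCN present in the mixture, giving a cyanohydrin and regenerating CN⁻.
Total: 2 elementary steps.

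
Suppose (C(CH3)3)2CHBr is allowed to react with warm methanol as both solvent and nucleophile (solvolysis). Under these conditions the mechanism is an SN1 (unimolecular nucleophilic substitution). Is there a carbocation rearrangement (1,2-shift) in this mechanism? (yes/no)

The first-formed carbocation is secondary.
The adjacent tert-butyl carbon has no hydrogen but bears methyl groups; migration of one methyl with its bonding pair (a 1,2-methyl shift) places the charge on a tertiary centre.
Tertiary is more stable than secondary, so the shift occurs.

yes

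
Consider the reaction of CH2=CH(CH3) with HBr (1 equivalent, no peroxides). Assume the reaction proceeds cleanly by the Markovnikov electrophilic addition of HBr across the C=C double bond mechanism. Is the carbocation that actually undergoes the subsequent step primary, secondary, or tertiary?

secondary

Step 1: Protonation of the alkene by HBr: the π bond acts as the nucleophile and picks up H⁺, giving the more stable (Markovnikov) secondary carbocation. The H–Br bond breaks heterolytically, releasing Br⁻.
No single 1,2-shift to an adjacent carbon would give a more-substituted cation, so no rearrangement occurs.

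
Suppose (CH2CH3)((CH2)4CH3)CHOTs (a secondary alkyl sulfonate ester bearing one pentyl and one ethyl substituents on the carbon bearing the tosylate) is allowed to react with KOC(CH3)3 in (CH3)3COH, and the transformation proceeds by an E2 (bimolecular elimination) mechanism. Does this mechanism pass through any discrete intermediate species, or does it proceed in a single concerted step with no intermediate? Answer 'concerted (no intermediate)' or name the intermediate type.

Concerted anti-periplanar elimination: (CH3)3CO⁻ abstracts a β-H while TsO⁻ leaves, and the C–H electrons become the new C=C π bond — all in a single transition state.
All bond changes occur in one transition state; no discrete intermediate is formed.

concerted (no intermediate)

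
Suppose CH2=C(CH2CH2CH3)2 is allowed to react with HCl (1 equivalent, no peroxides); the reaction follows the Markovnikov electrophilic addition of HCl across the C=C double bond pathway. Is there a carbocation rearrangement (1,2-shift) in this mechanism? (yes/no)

no

The first-formed carbocation is tertiary.
No single 1,2-shift to an adjacent carbon would produce a more-substituted cation than the one already present, so no rearrangement occurs.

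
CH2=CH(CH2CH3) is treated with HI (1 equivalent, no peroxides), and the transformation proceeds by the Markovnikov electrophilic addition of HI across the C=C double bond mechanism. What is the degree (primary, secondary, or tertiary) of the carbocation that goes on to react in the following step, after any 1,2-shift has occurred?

secondary

Step 1: Protonation of the alkene by HI: the π bond acts as the nucleophile and picks up H⁺, giving the more stable (Markovnikov) secondary carbocation. The H–I bond breaks heterolytically, releasing I⁻.
No single 1,2-shift to an adjacent carbon would give a more-substituted cation, so no rearrangement occurs.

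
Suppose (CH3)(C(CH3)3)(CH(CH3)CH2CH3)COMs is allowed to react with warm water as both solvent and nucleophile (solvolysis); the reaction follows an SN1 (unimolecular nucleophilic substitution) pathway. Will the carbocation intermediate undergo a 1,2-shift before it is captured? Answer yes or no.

no

The first-formed carbocation is tertiary.
No single 1,2-shift to an adjacent carbon would produce a more-substituted cation than the one already present, so no rearrangement occurs.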